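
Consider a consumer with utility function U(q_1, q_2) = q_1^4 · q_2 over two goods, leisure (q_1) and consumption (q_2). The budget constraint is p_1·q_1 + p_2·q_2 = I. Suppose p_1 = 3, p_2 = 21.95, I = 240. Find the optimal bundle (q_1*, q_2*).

q_1* = 64, q_2* = 2.1868

MU_q_1/MU_q_2 = (4·q_2)/(q_1); tangency sets this equal to p_1/p_2.
So 4·p_2·q_2 = p_1·q_1; combined with the budget, a share 0.8 of income goes to q_1.
Demand: q_1*(p_1,p_2,I) = 0.8·I/p_1 and q_2* = 0.2·I/p_2.
At p_1=3, p_2=21.95, I=240: q_1* = 0.8·240/3 = 64, q_2* = 2.1868.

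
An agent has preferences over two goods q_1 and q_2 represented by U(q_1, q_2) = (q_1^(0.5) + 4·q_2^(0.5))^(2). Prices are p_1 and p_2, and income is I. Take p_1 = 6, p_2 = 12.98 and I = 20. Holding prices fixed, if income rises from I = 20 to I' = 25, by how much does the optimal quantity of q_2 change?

Δq_2* = 0.3393

MU_q_1 ∝ q_1^(-0.5), MU_q_2 ∝ 4·q_2^(-0.5), so MRS = (1/4)·(q_2/q_1)^(0.5) = p_1/p_2.
Solve for the ratio: q_2/q_1 = [4·p_1/p_2]^(2).
Substitute q_2 = (q_2/q_1)·q_1 into the budget: q_1* = I/(p_1 + p_2·(q_2/q_1)).
Numerically q_2/q_1 = 3.418795, so q_1* = 20/(6 + 12.98·3.418795) = 0.397 and q_2* = 3.418795·0.397 = 1.3573.
At I' = 25: q_2* = 1.6966. Change: 1.6966 − 1.3573 = 0.3393.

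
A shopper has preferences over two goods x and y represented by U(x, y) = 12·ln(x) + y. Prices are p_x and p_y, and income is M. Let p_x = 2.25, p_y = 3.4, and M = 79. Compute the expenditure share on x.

MU_x = 12/x, MU_y = 1. Tangency: 12/x = p_x/p_y.
So x*(p_x,p_y) = 12·p_y/p_x, independent of income; and y* = (M − 12·p_y)/p_y.
At the given prices: x* = 12·3.4/2.25 = 18.1333, and y* = 11.2353.
Expenditure on x: 2.25·18.1333 = 40.8; share = 0.5165.

share on x = 0.5165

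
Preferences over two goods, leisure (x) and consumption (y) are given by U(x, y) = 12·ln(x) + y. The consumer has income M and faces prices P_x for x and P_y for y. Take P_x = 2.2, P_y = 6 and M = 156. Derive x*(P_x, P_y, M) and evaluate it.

So x*(P_x,P_y) = 12·P_y/P_x, independent of income; and y* = (M − 12·P_y)/P_y.
At the given prices: x* = 12·6/2.2 = 32.7273.

x* = 32.7273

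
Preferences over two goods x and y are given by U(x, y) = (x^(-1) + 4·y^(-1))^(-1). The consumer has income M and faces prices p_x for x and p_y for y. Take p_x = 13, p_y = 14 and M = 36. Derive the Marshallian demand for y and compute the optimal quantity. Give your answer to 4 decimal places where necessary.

MU_x ∝ x^(-2), MU_y ∝ 4·y^(-2), so MRS = (1/4)·(y/x)^(2) = p_x/p_y.
Solve for the ratio: y/x = [4·p_x/p_y]^(0.5).
With the ratio pinned down, the budget gives x* = M/(p_x + p_y·(y/x)) and y* = (y/x)·x*.
Numerically y/x = 1.927248, so x* = 36/(13 + 14·1.927248) = 0.9004 and y* = 1.927248·0.9004 = 1.7353.

y* = 1.7353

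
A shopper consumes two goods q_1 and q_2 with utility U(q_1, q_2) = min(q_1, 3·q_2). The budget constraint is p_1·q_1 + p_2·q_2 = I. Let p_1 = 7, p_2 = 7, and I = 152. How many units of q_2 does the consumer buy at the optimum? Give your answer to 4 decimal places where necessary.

q_2* = 5.4286

Leontief preferences: the optimum is at the kink where q_1/3 = q_2/1, i.e. q_2 = (1/3)·q_1.
Budget: p_1·q_1 + p_2·(1/3)·q_1 = I, so (3·p_1 + p_2)·q_1 = 3·I.
Demand: q_1*(p_1,p_2,I) = 3·I/(3·p_1 + p_2), q_2* = I/(3·p_1 + p_2).
Here 3·7 + 7 = 28, giving q_2* = 5.4286.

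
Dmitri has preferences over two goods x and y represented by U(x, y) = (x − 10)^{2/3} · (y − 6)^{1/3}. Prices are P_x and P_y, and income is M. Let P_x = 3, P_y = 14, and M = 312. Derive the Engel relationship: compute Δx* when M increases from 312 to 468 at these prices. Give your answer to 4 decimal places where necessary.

Let x' = x−10, y' = y−6. MRS = 2·y'/x' = P_x/P_y.
After buying the subsistence bundle (10, 6), a share 2/3 of the remaining income goes to x: x* = 10 + 2/3·(M − 10P_x − 6P_y)/P_x.
Discretionary income = 312 − 10·3 − 6·14 = 198; x* = 10 + 2/3·198/3 = 54.
At M' = 468: x* = 88.6667. Change: 88.6667 − 54 = 34.6667.

Δx* = 34.6667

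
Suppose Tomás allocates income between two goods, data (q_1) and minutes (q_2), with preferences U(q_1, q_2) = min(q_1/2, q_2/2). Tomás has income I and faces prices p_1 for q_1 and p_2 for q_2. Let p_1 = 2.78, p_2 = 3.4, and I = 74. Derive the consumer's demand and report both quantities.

Leontief preferences: the optimum is at the kink where q_1/2 = q_2/2, i.e. q_2 = q_1.
Budget: p_1·q_1 + p_2·q_1 = I, so (2·p_1 + 2·p_2)·q_1 = 2·I.
Demand: q_1*(p_1,p_2,I) = 2·I/(2·p_1 + 2·p_2), q_2* = 2·I/(2·p_1 + 2·p_2).
Here 2·2.78 + 2·3.4 = 12.36, giving q_1* = 11.9741 and q_2* = 11.9741.

q_1* = 11.9741, q_2* = 11.9741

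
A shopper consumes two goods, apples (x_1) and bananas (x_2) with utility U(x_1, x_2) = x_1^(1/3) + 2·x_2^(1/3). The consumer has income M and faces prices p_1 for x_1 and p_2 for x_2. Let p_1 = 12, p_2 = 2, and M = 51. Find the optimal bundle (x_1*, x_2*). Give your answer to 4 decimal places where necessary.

x_1* = 0.5361, x_2* = 22.2836

From the CES first-order condition, (1/2)·(x_2/x_1)^(2/3) = p_1/p_2.
Solve for the ratio: x_2/x_1 = [2·p_1/p_2]^(1.5).
Substitute x_2 = (x_2/x_1)·x_1 into the budget: x_1* = M/(p_1 + p_2·(x_2/x_1)).
Numerically x_2/x_1 = 41.569219, so x_1* = 51/(12 + 2·41.569219) = 0.5361 and x_2* = 41.569219·0.5361 = 22.2836.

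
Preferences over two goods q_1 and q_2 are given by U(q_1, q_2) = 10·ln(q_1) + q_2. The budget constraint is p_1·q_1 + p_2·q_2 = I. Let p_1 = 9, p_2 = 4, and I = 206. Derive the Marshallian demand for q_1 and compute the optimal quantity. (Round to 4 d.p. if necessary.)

q_1* = 4.4444

Set MRS = p_1/p_2: (10/q_1)/1 = p_1/p_2.
So q_1*(p_1,p_2) = 10·p_2/p_1, independent of income; and q_2* = (I − 10·p_2)/p_2.
At the given prices: q_1* = 10·4/9 = 4.4444.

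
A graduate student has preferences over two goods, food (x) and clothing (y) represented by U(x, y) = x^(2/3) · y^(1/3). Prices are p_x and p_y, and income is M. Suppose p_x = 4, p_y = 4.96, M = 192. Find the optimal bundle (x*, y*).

x* = 32, y* = 12.9032

The MRS is 2·y/x. Set MRS = p_x/p_y.
So 2/3·p_y·y = 1/3·p_x·x; combined with the budget, a share 2/3 of income goes to x.
Demand: x*(p_x,p_y,M) = 2/3·M/p_x and y* = 1/3·M/p_y.
At p_x=4, p_y=4.96, M=192: x* = 2/3·192/4 = 32, y* = 12.9032.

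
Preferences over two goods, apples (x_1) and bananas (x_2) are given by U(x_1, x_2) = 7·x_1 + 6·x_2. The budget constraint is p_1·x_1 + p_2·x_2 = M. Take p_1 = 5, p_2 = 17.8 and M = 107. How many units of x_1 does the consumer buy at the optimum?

Linear utility — the consumer picks whichever good has higher MU/price: 7/5 = 1.4 vs 6/17.8 = 0.3371.
x_1 gives more utility per dollar, so spend all income on x_1: x_1* = M/p_1, x_2* = 0.
Numerically: x_1* = 21.4, x_2* = 0.

x_1* = 21.4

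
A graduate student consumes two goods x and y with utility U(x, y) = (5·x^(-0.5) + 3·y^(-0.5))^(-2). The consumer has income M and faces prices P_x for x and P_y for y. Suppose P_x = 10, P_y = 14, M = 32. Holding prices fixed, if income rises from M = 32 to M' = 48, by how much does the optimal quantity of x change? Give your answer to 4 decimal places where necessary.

Δx* = 0.891

MU_x ∝ 5·x^(-1.5), MU_y ∝ 3·y^(-1.5), so MRS = (5/3)·(y/x)^(1.5) = P_x/P_y.
Solve for the ratio: y/x = [(3/5)·P_x/P_y]^(2/3).
Substitute y = (y/x)·x into the budget: x* = M/(P_x + P_y·(y/x)).
Numerically y/x = 0.568437, so x* = 32/(10 + 14·0.568437) = 1.7819.
At M' = 48: x* = 2.6729. Change: 2.6729 − 1.7819 = 0.891.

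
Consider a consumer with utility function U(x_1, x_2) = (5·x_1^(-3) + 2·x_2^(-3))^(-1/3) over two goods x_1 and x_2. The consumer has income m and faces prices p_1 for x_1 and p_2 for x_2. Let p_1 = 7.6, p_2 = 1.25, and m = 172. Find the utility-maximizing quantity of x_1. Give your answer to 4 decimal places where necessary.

x_1* = 18.7753

MRS = MU_x_1/MU_x_2 = (5/2)·(x_2/x_1)^(4). Set equal to p_1/p_2.
Solve for the ratio: x_2/x_1 = [(2/5)·p_1/p_2]^(0.25).
With the ratio pinned down, the budget gives x_1* = m/(p_1 + p_2·(x_2/x_1)) and x_2* = (x_2/x_1)·x_1*.
Numerically x_2/x_1 = 1.248794, so x_1* = 172/(7.6 + 1.25·1.248794) = 18.7753.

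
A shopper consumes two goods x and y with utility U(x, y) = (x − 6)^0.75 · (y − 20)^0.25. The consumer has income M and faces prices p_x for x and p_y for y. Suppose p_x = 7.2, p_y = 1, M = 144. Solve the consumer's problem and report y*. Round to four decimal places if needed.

y* = 40.2

MRS = 3·(y−20)/(x−6). Tangency with p_x/p_y gives y−20 = (1/3)·(p_x/p_y)·(x−6).
Substituting into the budget: x* = 6 + 0.75·(M − 6·p_x − 20·p_y)/p_x, and y* = 20 + 0.25·(…)/p_y.
Discretionary income = 144 − 6·7.2 − 20·1 = 80.8; y* = 20 + 0.25·80.8/1 = 40.2.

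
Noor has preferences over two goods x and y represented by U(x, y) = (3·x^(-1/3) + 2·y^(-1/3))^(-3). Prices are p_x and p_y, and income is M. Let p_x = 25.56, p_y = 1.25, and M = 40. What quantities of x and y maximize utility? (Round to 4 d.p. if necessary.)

MU_x ∝ 3·x^(-4/3), MU_y ∝ 2·y^(-4/3), so MRS = (3/2)·(y/x)^(4/3) = p_x/p_y.
Hence y/x = ((2/3)·p_x/p_y)^(1/(4/3)), i.e. raised to the 0.75 power.
Substitute y = (y/x)·x into the budget: x* = M/(p_x + p_y·(y/x)).
Numerically y/x = 7.094466, so x* = 40/(25.56 + 1.25·7.094466) = 1.1618 and y* = 7.094466·1.1618 = 8.2426.

x* = 1.1618, y* = 8.2426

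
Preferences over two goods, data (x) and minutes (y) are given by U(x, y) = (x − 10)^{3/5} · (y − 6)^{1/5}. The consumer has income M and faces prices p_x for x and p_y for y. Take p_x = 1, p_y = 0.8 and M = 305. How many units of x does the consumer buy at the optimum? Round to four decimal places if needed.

x* = 227.65

MRS = 3·(y−6)/(x−10). Tangency with p_x/p_y gives y−6 = (1/3)·(p_x/p_y)·(x−10).
After buying the subsistence bundle (10, 6), a share 0.75 of the remaining income goes to x: x* = 10 + 0.75·(M − 10p_x − 6p_y)/p_x.
Discretionary income = 305 − 10·1 − 6·0.8 = 290.2; x* = 10 + 0.75·290.2/1 = 227.65.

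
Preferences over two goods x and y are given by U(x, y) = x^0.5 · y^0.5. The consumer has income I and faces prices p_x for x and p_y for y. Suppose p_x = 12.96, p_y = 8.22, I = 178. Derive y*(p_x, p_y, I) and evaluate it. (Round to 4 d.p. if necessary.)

y* = 10.8273

Tangency: MRS = y/x = p_x/p_y.
Rearranging, p_y·y = p_x·x. Substituting into the budget gives p_x·x·(1 + 1) = I.
Demand: x*(p_x,p_y,I) = 0.5·I/p_x and y* = 0.5·I/p_y.
At p_x=12.96, p_y=8.22, I=178: y* = 0.5·178/8.22 = 10.8273.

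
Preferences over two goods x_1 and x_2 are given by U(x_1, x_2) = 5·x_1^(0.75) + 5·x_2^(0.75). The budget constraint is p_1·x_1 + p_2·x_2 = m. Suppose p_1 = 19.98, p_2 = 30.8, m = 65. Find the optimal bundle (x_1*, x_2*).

x_1* = 2.5556, x_2* = 0.4526

From the CES first-order condition, (x_2/x_1)^(0.25) = p_1/p_2.
Solve for the ratio: x_2/x_1 = [p_1/p_2]^(4).
Substitute x_2 = (x_2/x_1)·x_1 into the budget: x_1* = m/(p_1 + p_2·(x_2/x_1)).
Numerically x_2/x_1 = 0.177084, so x_1* = 65/(19.98 + 30.8·0.177084) = 2.5556 and x_2* = 0.177084·2.5556 = 0.4526.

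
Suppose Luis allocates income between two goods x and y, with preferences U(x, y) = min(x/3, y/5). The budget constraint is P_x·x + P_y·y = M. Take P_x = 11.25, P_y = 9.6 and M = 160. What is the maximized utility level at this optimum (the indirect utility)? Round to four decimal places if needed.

V = 1.9572

With perfect complements, no substitution: consume in ratio x:y = 3:5.
Budget: P_x·x + P_y·(5/3)·x = M, so (3·P_x + 5·P_y)·x = 3·M.
Demand: x*(P_x,P_y,M) = 3·M/(3·P_x + 5·P_y), y* = 5·M/(3·P_x + 5·P_y).
Here 3·11.25 + 5·9.6 = 81.75, giving x* = 5.8716 and y* = 9.7859.
Utility at the optimum: U(5.8716, 9.7859) = 1.9572.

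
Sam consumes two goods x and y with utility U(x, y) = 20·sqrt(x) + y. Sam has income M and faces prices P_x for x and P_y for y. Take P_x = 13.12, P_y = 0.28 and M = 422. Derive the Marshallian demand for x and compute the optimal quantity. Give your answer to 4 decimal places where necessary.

x* = 0.0455

MU_x = 10/√x, MU_y = 1. Tangency: 10/√x = P_x/P_y.
Solve: √x = 10·P_y/P_x, so x*(P_x,P_y) = (10·P_y/P_x)², and y* = (M − P_x·x*)/P_y.
Plugging in: x* = (10·0.28/13.12)² = 0.0455.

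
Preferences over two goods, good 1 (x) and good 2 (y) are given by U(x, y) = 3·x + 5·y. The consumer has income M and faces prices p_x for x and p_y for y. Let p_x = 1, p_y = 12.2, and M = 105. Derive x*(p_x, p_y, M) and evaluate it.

Perfect substitutes: compare marginal utility per dollar. 3/p_x vs 5/p_y → 3 vs 0.4098.
x gives more utility per dollar, so spend all income on x: x* = M/p_x, y* = 0.
Numerically: x* = 105, y* = 0.

x* = 105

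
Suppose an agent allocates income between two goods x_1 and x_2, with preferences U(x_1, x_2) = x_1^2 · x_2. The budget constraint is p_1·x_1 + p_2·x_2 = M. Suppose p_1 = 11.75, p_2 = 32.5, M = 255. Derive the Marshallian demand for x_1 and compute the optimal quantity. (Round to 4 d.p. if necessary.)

MU_x_1/MU_x_2 = (2·x_2)/(x_1); tangency sets this equal to p_1/p_2.
Rearranging, p_2·x_2 = (1/2)·p_1·x_1. Substituting into the budget gives p_1·x_1·(1 + (1/2)) = M.
Demand: x_1*(p_1,p_2,M) = 2/3·M/p_1 and x_2* = 1/3·M/p_2.
At p_1=11.75, p_2=32.5, M=255: x_1* = 2/3·255/11.75 = 14.4681.

x_1* = 14.4681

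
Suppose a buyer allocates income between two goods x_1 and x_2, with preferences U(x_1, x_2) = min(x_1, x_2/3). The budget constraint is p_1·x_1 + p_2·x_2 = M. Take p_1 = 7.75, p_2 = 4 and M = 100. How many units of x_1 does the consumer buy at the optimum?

x_1* = 5.0633

Here 7.75 + 3·4 = 19.75, giving x_1* = 5.0633.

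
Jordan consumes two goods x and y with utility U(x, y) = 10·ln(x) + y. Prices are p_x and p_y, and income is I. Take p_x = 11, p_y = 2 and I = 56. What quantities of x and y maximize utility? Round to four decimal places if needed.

x* = 1.8182, y* = 18

Set MRS = p_x/p_y: (10/x)/1 = p_x/p_y.
So x*(p_x,p_y) = 10·p_y/p_x, independent of income; and y* = (I − 10·p_y)/p_y.
At the given prices: x* = 10·2/11 = 1.8182, and y* = 18.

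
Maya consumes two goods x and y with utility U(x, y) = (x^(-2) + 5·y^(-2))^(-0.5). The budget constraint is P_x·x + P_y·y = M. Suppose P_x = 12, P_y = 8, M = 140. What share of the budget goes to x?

share on x = 0.4338

MU_x ∝ x^(-3), MU_y ∝ 5·y^(-3), so MRS = (1/5)·(y/x)^(3) = P_x/P_y.
Solve for the ratio: y/x = [5·P_x/P_y]^(1/3).
Substitute y = (y/x)·x into the budget: x* = M/(P_x + P_y·(y/x)).
Numerically y/x = 1.957434, so x* = 140/(12 + 8·1.957434) = 5.0616 and y* = 1.957434·5.0616 = 9.9077.
Expenditure on x: 12·5.0616 = 60.7387; share = 0.4338.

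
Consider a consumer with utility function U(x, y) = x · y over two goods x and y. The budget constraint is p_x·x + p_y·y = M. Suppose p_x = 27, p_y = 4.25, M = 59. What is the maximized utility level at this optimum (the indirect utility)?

V = 7.5839

At p_x=27, p_y=4.25, M=59: x* = 0.5·59/27 = 1.0926, y* = 6.9412.
Utility at the optimum: U(1.0926, 6.9412) = 7.5839.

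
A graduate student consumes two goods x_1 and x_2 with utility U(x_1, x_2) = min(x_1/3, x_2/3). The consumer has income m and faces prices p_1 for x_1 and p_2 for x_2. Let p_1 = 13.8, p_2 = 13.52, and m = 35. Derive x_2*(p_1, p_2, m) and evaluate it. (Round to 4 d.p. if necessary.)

x_2* = 1.2811

Leontief preferences: the optimum is at the kink where x_1/3 = x_2/3, i.e. x_2 = x_1.
Budget: p_1·x_1 + p_2·x_1 = m, so (3·p_1 + 3·p_2)·x_1 = 3·m.
Demand: x_1*(p_1,p_2,m) = 3·m/(3·p_1 + 3·p_2), x_2* = 3·m/(3·p_1 + 3·p_2).
Here 3·13.8 + 3·13.52 = 81.96, giving x_2* = 1.2811.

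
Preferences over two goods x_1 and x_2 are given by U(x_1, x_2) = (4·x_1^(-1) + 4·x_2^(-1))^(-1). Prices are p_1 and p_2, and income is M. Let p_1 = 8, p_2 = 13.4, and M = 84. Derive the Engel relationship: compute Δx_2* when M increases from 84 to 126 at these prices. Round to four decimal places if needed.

Δx_2* = 1.7681

From the CES first-order condition, (x_2/x_1)^(2) = p_1/p_2.
Solve for the ratio: x_2/x_1 = [p_1/p_2]^(0.5).
Substitute x_2 = (x_2/x_1)·x_1 into the budget: x_1* = M/(p_1 + p_2·(x_2/x_1)).
Numerically x_2/x_1 = 0.772667, so x_1* = 84/(8 + 13.4·0.772667) = 4.5767 and x_2* = 0.772667·4.5767 = 3.5363.
At M' = 126: x_2* = 5.3044. Change: 5.3044 − 3.5363 = 1.7681.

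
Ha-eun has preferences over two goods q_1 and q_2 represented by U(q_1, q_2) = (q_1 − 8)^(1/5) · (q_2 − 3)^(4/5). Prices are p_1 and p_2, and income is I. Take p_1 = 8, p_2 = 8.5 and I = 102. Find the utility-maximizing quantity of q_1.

MRS = (1/4)·(q_2−3)/(q_1−8). Tangency with p_1/p_2 gives q_2−3 = 4·(p_1/p_2)·(q_1−8).
After buying the subsistence bundle (8, 3), a share 0.2 of the remaining income goes to q_1: q_1* = 8 + 0.2·(I − 8p_1 − 3p_2)/p_1.
Discretionary income = 102 − 8·8 − 3·8.5 = 12.5; q_1* = 8 + 0.2·12.5/8 = 8.3125.

q_1* = 8.3125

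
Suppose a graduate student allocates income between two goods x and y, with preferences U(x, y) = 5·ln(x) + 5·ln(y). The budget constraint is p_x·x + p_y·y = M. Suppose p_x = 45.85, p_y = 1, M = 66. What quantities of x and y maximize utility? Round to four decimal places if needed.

x* = 0.7197, y* = 33

At p_x=45.85, p_y=1, M=66: x* = 0.5·66/45.85 = 0.7197, y* = 33.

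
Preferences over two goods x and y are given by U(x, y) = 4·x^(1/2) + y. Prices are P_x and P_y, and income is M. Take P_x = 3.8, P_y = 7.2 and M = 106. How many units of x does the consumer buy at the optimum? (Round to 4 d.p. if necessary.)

MU_x = 2/√x, MU_y = 1. Tangency: 2/√x = P_x/P_y.
Solve: √x = 2·P_y/P_x, so x*(P_x,P_y) = (2·P_y/P_x)², and y* = (M − P_x·x*)/P_y.
Plugging in: x* = (2·7.2/3.8)² = 14.3601.

x* = 14.3601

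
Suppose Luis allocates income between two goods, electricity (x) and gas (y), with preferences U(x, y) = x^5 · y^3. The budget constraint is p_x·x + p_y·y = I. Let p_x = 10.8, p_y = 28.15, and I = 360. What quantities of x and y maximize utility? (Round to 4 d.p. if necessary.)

x* = 20.8333, y* = 4.7957

MU_x/MU_y = (5·y)/(3·x); tangency sets this equal to p_x/p_y.
So 5·p_y·y = 3·p_x·x; combined with the budget, a share 0.625 of income goes to x.
Demand: x*(p_x,p_y,I) = 0.625·I/p_x and y* = 0.375·I/p_y.
At p_x=10.8, p_y=28.15, I=360: x* = 0.625·360/10.8 = 20.8333, y* = 4.7957.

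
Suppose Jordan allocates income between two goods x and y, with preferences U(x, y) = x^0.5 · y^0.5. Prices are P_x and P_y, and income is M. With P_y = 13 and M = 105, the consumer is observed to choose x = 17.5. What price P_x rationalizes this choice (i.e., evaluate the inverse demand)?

P_x = 3

Tangency: MRS = y/x = P_x/P_y.
Rearranging, P_y·y = P_x·x. Substituting into the budget gives P_x·x·(1 + 1) = M.
Demand: x*(P_x,P_y,M) = 0.5·M/P_x and y* = 0.5·M/P_y.
Set x* = 17.5 in the demand function and solve for P_x: P_x = 3.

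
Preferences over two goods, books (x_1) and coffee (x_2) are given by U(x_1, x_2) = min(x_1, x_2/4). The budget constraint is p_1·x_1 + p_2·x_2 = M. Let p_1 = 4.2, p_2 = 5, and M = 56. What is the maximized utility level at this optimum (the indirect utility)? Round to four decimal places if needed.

V = 2.314

Leontief preferences: the optimum is at the kink where x_1/1 = x_2/4, i.e. x_2 = 4·x_1.
Budget: p_1·x_1 + p_2·4·x_1 = M, so (p_1 + 4·p_2)·x_1 = M.
Demand: x_1*(p_1,p_2,M) = M/(p_1 + 4·p_2), x_2* = 4·M/(p_1 + 4·p_2).
Here 4.2 + 4·5 = 24.2, giving x_1* = 2.314 and x_2* = 9.2562.
Utility at the optimum: U(2.314, 9.2562) = 2.314.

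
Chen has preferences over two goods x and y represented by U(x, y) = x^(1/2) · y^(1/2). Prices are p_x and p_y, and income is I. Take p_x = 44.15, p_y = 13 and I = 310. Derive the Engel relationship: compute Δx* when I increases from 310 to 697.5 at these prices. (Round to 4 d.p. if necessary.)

MU_x/MU_y = (0.5·y)/(0.5·x); tangency sets this equal to p_x/p_y.
So 0.5·p_y·y = 0.5·p_x·x; combined with the budget, a share 0.5 of income goes to x.
Demand: x*(p_x,p_y,I) = 0.5·I/p_x and y* = 0.5·I/p_y.
At p_x=44.15, p_y=13, I=310: x* = 0.5·310/44.15 = 3.5108.
At I' = 697.5: x* = 7.8992. Change: 7.8992 − 3.5108 = 4.3884.

Δx* = 4.3884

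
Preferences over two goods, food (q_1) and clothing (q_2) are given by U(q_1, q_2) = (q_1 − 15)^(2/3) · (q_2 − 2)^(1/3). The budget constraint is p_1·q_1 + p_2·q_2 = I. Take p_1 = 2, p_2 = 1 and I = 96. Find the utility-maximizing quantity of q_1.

MRS = 2·(q_2−2)/(q_1−15). Tangency with p_1/p_2 gives q_2−2 = (1/2)·(p_1/p_2)·(q_1−15).
After buying the subsistence bundle (15, 2), a share 2/3 of the remaining income goes to q_1: q_1* = 15 + 2/3·(I − 15p_1 − 2p_2)/p_1.
Discretionary income = 96 − 15·2 − 2·1 = 64; q_1* = 15 + 2/3·64/2 = 36.3333.

q_1* = 36.3333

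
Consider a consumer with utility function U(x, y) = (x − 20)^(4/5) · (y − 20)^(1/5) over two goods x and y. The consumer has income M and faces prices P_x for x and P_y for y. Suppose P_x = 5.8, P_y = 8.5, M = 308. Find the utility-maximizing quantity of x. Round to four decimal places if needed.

x* = 23.0345

Let x' = x−20, y' = y−20. MRS = 4·y'/x' = P_x/P_y.
Substituting into the budget: x* = 20 + 0.8·(M − 20·P_x − 20·P_y)/P_x, and y* = 20 + 0.2·(…)/P_y.
Discretionary income = 308 − 20·5.8 − 20·8.5 = 22; x* = 20 + 0.8·22/5.8 = 23.0345.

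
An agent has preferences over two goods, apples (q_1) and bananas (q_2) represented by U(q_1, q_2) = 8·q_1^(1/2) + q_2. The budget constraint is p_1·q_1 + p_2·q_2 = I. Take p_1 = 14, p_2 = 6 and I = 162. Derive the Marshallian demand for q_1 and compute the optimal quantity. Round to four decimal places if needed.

Set MRS = p_1/p_2: 4·q_1^(−1/2) = p_1/p_2.
Thus q_1* = (4·p_2/p_1)² — independent of I — with the rest of income spent on q_2.
Plugging in: q_1* = (4·6/14)² = 2.9388.

q_1* = 2.9388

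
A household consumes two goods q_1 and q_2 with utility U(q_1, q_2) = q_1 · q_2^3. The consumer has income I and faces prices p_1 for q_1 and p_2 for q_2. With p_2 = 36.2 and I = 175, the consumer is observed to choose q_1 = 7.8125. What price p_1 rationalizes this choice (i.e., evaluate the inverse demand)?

p_1 = 5.6

MU_q_1/MU_q_2 = (q_2)/(3·q_1); tangency sets this equal to p_1/p_2.
So p_2·q_2 = 3·p_1·q_1; combined with the budget, a share 0.25 of income goes to q_1.
Demand: q_1*(p_1,p_2,I) = 0.25·I/p_1 and q_2* = 0.75·I/p_2.
Set q_1* = 7.8125 in the demand function and solve for p_1: p_1 = 5.6.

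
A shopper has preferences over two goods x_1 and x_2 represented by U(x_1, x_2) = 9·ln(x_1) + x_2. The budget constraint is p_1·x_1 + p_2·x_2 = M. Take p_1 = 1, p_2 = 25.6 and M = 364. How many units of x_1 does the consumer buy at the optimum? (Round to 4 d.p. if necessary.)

MU_x_1 = 9/x_1, MU_x_2 = 1. Tangency: 9/x_1 = p_1/p_2.
So x_1*(p_1,p_2) = 9·p_2/p_1, independent of income; and x_2* = (M − 9·p_2)/p_2.
At the given prices: x_1* = 9·25.6/1 = 230.4.

x_1* = 230.4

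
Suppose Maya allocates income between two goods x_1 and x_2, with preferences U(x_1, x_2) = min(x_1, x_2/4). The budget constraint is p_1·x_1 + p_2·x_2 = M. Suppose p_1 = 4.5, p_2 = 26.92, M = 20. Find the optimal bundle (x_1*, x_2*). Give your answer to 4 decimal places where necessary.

x_1* = 0.1783, x_2* = 0.7131

With perfect complements, no substitution: consume in ratio x_1:x_2 = 1:4.
Budget: p_1·x_1 + p_2·4·x_1 = M, so (p_1 + 4·p_2)·x_1 = M.
Demand: x_1*(p_1,p_2,M) = M/(p_1 + 4·p_2), x_2* = 4·M/(p_1 + 4·p_2).
Here 4.5 + 4·26.92 = 112.18, giving x_1* = 0.1783 and x_2* = 0.7131.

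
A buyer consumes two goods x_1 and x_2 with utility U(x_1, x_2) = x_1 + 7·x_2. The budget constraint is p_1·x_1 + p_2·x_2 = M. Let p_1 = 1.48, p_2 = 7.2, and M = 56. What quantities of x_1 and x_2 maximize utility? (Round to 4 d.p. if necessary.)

x_1* = 0, x_2* = 7.7778

Perfect substitutes: compare marginal utility per dollar. 1/p_1 vs 7/p_2 → 0.6757 vs 0.9722.
x_2 gives more utility per dollar, so spend all income on x_2: x_2* = M/p_2, x_1* = 0.
Numerically: x_1* = 0, x_2* = 7.7778.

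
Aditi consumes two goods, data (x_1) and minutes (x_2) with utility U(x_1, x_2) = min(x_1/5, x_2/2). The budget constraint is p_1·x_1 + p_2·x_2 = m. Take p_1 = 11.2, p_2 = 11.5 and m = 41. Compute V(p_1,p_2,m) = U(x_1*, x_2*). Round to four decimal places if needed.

Demand: x_1*(p_1,p_2,m) = 5·m/(5·p_1 + 2·p_2), x_2* = 2·m/(5·p_1 + 2·p_2).
Here 5·11.2 + 2·11.5 = 79, giving x_1* = 2.5949 and x_2* = 1.038.
Utility at the optimum: U(2.5949, 1.038) = 0.519.

V = 0.519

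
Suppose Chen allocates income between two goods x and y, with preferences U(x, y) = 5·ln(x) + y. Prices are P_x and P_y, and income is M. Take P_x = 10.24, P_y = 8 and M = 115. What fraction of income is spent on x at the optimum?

share on x = 0.3478

Set MRS = P_x/P_y: (5/x)/1 = P_x/P_y.
So x*(P_x,P_y) = 5·P_y/P_x, independent of income; and y* = (M − 5·P_y)/P_y.
At the given prices: x* = 5·8/10.24 = 3.9062, and y* = 9.375.
Expenditure on x: 10.24·3.9062 = 40; share = 0.3478.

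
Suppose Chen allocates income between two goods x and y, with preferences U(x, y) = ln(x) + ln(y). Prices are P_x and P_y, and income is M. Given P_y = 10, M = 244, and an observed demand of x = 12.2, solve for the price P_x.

P_x = 10

MU_x/MU_y = (y)/(x); tangency sets this equal to P_x/P_y.
So P_y·y = P_x·x; combined with the budget, a share 0.5 of income goes to x.
Demand: x*(P_x,P_y,M) = 0.5·M/P_x and y* = 0.5·M/P_y.
Set x* = 12.2 in the demand function and solve for P_x: P_x = 10.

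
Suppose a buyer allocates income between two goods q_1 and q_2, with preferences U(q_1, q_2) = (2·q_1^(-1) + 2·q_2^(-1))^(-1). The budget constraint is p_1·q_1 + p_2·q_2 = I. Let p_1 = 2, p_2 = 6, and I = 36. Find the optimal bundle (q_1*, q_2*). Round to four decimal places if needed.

MU_q_1 ∝ 2·q_1^(-2), MU_q_2 ∝ 2·q_2^(-2), so MRS = (q_2/q_1)^(2) = p_1/p_2.
Solve for the ratio: q_2/q_1 = [p_1/p_2]^(0.5).
With the ratio pinned down, the budget gives q_1* = I/(p_1 + p_2·(q_2/q_1)) and q_2* = (q_2/q_1)·q_1*.
Numerically q_2/q_1 = 0.57735, so q_1* = 36/(2 + 6·0.57735) = 6.5885 and q_2* = 0.57735·6.5885 = 3.8038.

q_1* = 6.5885, q_2* = 3.8038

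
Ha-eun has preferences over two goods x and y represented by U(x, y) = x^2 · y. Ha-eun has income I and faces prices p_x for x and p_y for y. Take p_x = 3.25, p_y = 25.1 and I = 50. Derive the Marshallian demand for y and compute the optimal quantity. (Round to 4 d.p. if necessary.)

Tangency: MRS = 2·y/x = p_x/p_y.
Rearranging, p_y·y = (1/2)·p_x·x. Substituting into the budget gives p_x·x·(1 + (1/2)) = I.
Demand: x*(p_x,p_y,I) = 2/3·I/p_x and y* = 1/3·I/p_y.
At p_x=3.25, p_y=25.1, I=50: y* = 1/3·50/25.1 = 0.664.

y* = 0.664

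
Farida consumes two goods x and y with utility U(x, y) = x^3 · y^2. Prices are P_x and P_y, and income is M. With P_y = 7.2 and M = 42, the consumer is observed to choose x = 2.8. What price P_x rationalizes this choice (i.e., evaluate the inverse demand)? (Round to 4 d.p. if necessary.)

P_x = 9

The MRS is (3/2)·y/x. Set MRS = P_x/P_y.
Rearranging, P_y·y = (2/3)·P_x·x. Substituting into the budget gives P_x·x·(1 + (2/3)) = M.
Demand: x*(P_x,P_y,M) = 0.6·M/P_x and y* = 0.4·M/P_y.
Set x* = 2.8 in the demand function and solve for P_x: P_x = 9.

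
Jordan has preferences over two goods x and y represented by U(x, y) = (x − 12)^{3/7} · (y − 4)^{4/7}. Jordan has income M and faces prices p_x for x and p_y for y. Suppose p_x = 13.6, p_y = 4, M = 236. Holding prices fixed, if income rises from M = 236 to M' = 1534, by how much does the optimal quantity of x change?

Δx* = 40.9034

MRS = (3/4)·(y−4)/(x−12). Tangency with p_x/p_y gives y−4 = (4/3)·(p_x/p_y)·(x−12).
Substituting into the budget: x* = 12 + 3/7·(M − 12·p_x − 4·p_y)/p_x, and y* = 4 + 4/7·(…)/p_y.
Discretionary income = 236 − 12·13.6 − 4·4 = 56.8; x* = 12 + 3/7·56.8/13.6 = 13.7899.
At M' = 1534: x* = 54.6933. Change: 54.6933 − 13.7899 = 40.9034.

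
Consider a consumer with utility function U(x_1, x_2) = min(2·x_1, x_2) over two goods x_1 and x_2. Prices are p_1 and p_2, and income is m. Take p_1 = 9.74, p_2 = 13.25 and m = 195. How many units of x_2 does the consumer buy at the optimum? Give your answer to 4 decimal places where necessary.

With perfect complements, no substitution: consume in ratio x_1:x_2 = 1:2.
Budget: p_1·x_1 + p_2·2·x_1 = m, so (p_1 + 2·p_2)·x_1 = m.
Demand: x_1*(p_1,p_2,m) = m/(p_1 + 2·p_2), x_2* = 2·m/(p_1 + 2·p_2).
Here 9.74 + 2·13.25 = 36.24, giving x_2* = 10.7616.

x_2* = 10.7616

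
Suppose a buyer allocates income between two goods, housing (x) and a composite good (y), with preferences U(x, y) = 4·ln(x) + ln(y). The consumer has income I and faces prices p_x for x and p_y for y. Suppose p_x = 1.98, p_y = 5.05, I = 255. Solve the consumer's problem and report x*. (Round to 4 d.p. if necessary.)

x* = 103.0303

At p_x=1.98, p_y=5.05, I=255: x* = 0.8·255/1.98 = 103.0303.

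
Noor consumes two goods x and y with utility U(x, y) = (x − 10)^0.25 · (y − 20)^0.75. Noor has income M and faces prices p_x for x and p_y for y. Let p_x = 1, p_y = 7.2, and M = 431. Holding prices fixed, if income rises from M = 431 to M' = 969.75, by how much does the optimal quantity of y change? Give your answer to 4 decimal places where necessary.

Substituting into the budget: x* = 10 + 0.25·(M − 10·p_x − 20·p_y)/p_x, and y* = 20 + 0.75·(…)/p_y.
Discretionary income = 431 − 10·1 − 20·7.2 = 277; y* = 20 + 0.75·277/7.2 = 48.8542.
At M' = 969.75: y* = 104.974. Change: 104.974 − 48.8542 = 56.1198.

Δy* = 56.1198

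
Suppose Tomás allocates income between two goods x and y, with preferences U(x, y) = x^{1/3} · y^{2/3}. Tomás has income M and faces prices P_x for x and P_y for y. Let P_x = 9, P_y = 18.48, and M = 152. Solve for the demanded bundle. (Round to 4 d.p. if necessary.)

Demand: x*(P_x,P_y,M) = 1/3·M/P_x and y* = 2/3·M/P_y.
At P_x=9, P_y=18.48, M=152: x* = 1/3·152/9 = 5.6296, y* = 5.4834.

x* = 5.6296, y* = 5.4834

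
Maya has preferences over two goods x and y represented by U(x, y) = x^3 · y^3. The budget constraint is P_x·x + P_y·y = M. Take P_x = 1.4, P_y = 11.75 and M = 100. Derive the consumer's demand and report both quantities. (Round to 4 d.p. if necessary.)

x* = 35.7143, y* = 4.2553

MU_x/MU_y = (3·y)/(3·x); tangency sets this equal to P_x/P_y.
Rearranging, P_y·y = P_x·x. Substituting into the budget gives P_x·x·(1 + 1) = M.
Demand: x*(P_x,P_y,M) = 0.5·M/P_x and y* = 0.5·M/P_y.
At P_x=1.4, P_y=11.75, M=100: x* = 0.5·100/1.4 = 35.7143, y* = 4.2553.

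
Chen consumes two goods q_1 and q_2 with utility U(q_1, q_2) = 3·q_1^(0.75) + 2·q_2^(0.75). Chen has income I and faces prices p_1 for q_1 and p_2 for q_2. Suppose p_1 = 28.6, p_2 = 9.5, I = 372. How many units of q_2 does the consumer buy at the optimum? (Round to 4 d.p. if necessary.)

MU_q_1 ∝ 3·q_1^(-0.25), MU_q_2 ∝ 2·q_2^(-0.25), so MRS = (3/2)·(q_2/q_1)^(0.25) = p_1/p_2.
Solve for the ratio: q_2/q_1 = [(2/3)·p_1/p_2]^(4).
Substitute q_2 = (q_2/q_1)·q_1 into the budget: q_1* = I/(p_1 + p_2·(q_2/q_1)).
Numerically q_2/q_1 = 16.225746, so q_1* = 372/(28.6 + 9.5·16.225746) = 2.0356 and q_2* = 16.225746·2.0356 = 33.0296.

q_2* = 33.0296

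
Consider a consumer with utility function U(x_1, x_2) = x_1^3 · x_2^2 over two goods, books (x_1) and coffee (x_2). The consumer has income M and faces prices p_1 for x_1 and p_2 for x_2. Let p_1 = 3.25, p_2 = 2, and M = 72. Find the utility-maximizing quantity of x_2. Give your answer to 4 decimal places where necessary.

Demand: x_1*(p_1,p_2,M) = 0.6·M/p_1 and x_2* = 0.4·M/p_2.
At p_1=3.25, p_2=2, M=72: x_2* = 0.4·72/2 = 14.4.

x_2* = 14.4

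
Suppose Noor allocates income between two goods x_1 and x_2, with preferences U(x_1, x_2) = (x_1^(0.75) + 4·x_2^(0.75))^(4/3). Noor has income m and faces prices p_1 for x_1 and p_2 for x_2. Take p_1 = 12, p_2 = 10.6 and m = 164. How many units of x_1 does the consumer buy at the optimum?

x_1* = 0.0367

From the CES first-order condition, (1/4)·(x_2/x_1)^(0.25) = p_1/p_2.
Solve for the ratio: x_2/x_1 = [4·p_1/p_2]^(4).
With the ratio pinned down, the budget gives x_1* = m/(p_1 + p_2·(x_2/x_1)) and x_2* = (x_2/x_1)·x_1*.
Numerically x_2/x_1 = 420.476268, so x_1* = 164/(12 + 10.6·420.476268) = 0.0367.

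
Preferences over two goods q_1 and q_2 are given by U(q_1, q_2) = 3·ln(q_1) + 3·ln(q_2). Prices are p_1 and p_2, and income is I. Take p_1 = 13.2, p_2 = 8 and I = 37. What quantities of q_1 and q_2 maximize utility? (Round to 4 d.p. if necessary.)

The MRS is q_2/q_1. Set MRS = p_1/p_2.
Rearranging, p_2·q_2 = p_1·q_1. Substituting into the budget gives p_1·q_1·(1 + 1) = I.
Demand: q_1*(p_1,p_2,I) = 0.5·I/p_1 and q_2* = 0.5·I/p_2.
At p_1=13.2, p_2=8, I=37: q_1* = 0.5·37/13.2 = 1.4015, q_2* = 2.3125.

q_1* = 1.4015, q_2* = 2.3125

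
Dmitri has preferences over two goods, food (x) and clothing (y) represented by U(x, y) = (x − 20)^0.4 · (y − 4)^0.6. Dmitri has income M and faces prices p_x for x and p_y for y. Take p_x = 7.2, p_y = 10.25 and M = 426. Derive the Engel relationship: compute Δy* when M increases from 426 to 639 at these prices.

Δy* = 12.4683

Let x' = x−20, y' = y−4. MRS = (2/3)·y'/x' = p_x/p_y.
After buying the subsistence bundle (20, 4), a share 0.4 of the remaining income goes to x: x* = 20 + 0.4·(M − 20p_x − 4p_y)/p_x.
Discretionary income = 426 − 20·7.2 − 4·10.25 = 241; y* = 4 + 0.6·241/10.25 = 18.1073.
At M' = 639: y* = 30.5756. Change: 30.5756 − 18.1073 = 12.4683.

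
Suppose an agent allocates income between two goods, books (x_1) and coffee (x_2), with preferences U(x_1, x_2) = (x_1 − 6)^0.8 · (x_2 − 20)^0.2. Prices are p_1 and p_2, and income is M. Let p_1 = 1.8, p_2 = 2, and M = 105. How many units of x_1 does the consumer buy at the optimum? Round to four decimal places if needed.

x_1* = 30.0889

This is Cobb-Douglas in (x_1−6, x_2−20): tangency gives 0.8·p_2·(x_2−20) = 0.2·p_1·(x_1−6).
Substituting into the budget: x_1* = 6 + 0.8·(M − 6·p_1 − 20·p_2)/p_1, and x_2* = 20 + 0.2·(…)/p_2.
Discretionary income = 105 − 6·1.8 − 20·2 = 54.2; x_1* = 6 + 0.8·54.2/1.8 = 30.0889.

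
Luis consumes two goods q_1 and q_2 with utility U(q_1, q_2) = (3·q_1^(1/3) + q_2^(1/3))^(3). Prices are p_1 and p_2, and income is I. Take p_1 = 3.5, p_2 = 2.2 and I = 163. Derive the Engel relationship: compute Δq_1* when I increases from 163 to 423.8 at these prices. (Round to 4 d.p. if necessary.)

MU_q_1 ∝ 3·q_1^(-2/3), MU_q_2 ∝ q_2^(-2/3), so MRS = 3·(q_2/q_1)^(2/3) = p_1/p_2.
Hence q_2/q_1 = ((1/3)·p_1/p_2)^(1/(2/3)), i.e. raised to the 1.5 power.
Substitute q_2 = (q_2/q_1)·q_1 into the budget: q_1* = I/(p_1 + p_2·(q_2/q_1)).
Numerically q_2/q_1 = 0.386177, so q_1* = 163/(3.5 + 2.2·0.386177) = 37.4748.
At I' = 423.8: q_1* = 97.4345. Change: 97.4345 − 37.4748 = 59.9597.

Δq_1* = 59.9597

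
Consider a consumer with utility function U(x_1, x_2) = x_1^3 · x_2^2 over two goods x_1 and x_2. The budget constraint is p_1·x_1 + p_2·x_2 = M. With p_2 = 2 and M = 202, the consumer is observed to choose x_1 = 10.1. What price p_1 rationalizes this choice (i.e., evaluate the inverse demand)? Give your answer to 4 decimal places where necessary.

p_1 = 12

Tangency: MRS = (3/2)·x_2/x_1 = p_1/p_2.
Rearranging, p_2·x_2 = (2/3)·p_1·x_1. Substituting into the budget gives p_1·x_1·(1 + (2/3)) = M.
Demand: x_1*(p_1,p_2,M) = 0.6·M/p_1 and x_2* = 0.4·M/p_2.
Set x_1* = 10.1 in the demand function and solve for p_1: p_1 = 12.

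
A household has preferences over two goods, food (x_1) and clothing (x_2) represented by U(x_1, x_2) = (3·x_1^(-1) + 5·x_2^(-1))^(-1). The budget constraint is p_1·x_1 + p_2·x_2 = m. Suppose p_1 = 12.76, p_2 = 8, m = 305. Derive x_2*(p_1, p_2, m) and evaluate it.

Numerically x_2/x_1 = 1.63044, so x_1* = 305/(12.76 + 8·1.63044) = 11.8201 and x_2* = 1.63044·11.8201 = 19.2719.

x_2* = 19.2719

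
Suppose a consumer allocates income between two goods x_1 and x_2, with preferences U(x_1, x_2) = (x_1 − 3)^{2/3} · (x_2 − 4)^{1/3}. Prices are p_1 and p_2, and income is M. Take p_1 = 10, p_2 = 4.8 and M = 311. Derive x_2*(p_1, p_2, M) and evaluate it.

Let x_1' = x_1−3, x_2' = x_2−4. MRS = 2·x_2'/x_1' = p_1/p_2.
After buying the subsistence bundle (3, 4), a share 2/3 of the remaining income goes to x_1: x_1* = 3 + 2/3·(M − 3p_1 − 4p_2)/p_1.
Discretionary income = 311 − 3·10 − 4·4.8 = 261.8; x_2* = 4 + 1/3·261.8/4.8 = 22.1806.

x_2* = 22.1806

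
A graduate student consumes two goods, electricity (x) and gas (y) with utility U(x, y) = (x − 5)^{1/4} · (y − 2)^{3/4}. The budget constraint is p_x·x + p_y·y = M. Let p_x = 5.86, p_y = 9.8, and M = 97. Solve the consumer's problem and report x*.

Substituting into the budget: x* = 5 + 0.25·(M − 5·p_x − 2·p_y)/p_x, and y* = 2 + 0.75·(…)/p_y.
Discretionary income = 97 − 5·5.86 − 2·9.8 = 48.1; x* = 5 + 0.25·48.1/5.86 = 7.052.

x* = 7.052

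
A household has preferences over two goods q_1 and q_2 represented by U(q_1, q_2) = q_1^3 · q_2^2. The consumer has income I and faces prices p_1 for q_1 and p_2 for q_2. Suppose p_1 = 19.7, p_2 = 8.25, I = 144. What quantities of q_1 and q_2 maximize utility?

The MRS is (3/2)·q_2/q_1. Set MRS = p_1/p_2.
So 3·p_2·q_2 = 2·p_1·q_1; combined with the budget, a share 0.6 of income goes to q_1.
Demand: q_1*(p_1,p_2,I) = 0.6·I/p_1 and q_2* = 0.4·I/p_2.
At p_1=19.7, p_2=8.25, I=144: q_1* = 0.6·144/19.7 = 4.3858, q_2* = 6.9818.

q_1* = 4.3858, q_2* = 6.9818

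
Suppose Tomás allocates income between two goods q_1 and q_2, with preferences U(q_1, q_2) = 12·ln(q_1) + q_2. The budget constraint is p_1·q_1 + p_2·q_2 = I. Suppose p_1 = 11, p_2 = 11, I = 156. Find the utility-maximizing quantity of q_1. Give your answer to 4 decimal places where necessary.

Set MRS = p_1/p_2: (12/q_1)/1 = p_1/p_2.
So q_1*(p_1,p_2) = 12·p_2/p_1, independent of income; and q_2* = (I − 12·p_2)/p_2.
At the given prices: q_1* = 12·11/11 = 12.

q_1* = 12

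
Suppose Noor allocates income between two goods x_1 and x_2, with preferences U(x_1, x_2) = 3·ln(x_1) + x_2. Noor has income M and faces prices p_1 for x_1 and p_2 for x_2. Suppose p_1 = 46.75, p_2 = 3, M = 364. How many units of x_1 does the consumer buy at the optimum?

MU_x_1 = 3/x_1, MU_x_2 = 1. Tangency: 3/x_1 = p_1/p_2.
So x_1*(p_1,p_2) = 3·p_2/p_1, independent of income; and x_2* = (M − 3·p_2)/p_2.
At the given prices: x_1* = 3·3/46.75 = 0.1925.

x_1* = 0.1925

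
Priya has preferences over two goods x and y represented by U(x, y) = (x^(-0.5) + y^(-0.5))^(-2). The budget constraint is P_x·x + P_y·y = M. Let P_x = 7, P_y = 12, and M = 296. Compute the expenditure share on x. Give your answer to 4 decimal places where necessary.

Numerically y/x = 0.698143, so x* = 296/(7 + 12·0.698143) = 19.2486 and y* = 0.698143·19.2486 = 13.4383.
Expenditure on x: 7·19.2486 = 134.7404; share = 0.4552.

share on x = 0.4552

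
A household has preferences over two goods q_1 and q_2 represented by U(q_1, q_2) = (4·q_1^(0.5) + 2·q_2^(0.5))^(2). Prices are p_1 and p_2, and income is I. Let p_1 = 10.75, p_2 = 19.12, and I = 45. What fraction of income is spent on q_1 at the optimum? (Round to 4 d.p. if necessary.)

share on q_1 = 0.8768

MRS = MU_q_1/MU_q_2 = 2·(q_2/q_1)^(0.5). Set equal to p_1/p_2.
Solve for the ratio: q_2/q_1 = [(1/2)·p_1/p_2]^(2).
Substitute q_2 = (q_2/q_1)·q_1 into the budget: q_1* = I/(p_1 + p_2·(q_2/q_1)).
Numerically q_2/q_1 = 0.079028, so q_1* = 45/(10.75 + 19.12·0.079028) = 3.6702 and q_2* = 0.079028·3.6702 = 0.29.
Expenditure on q_1: 10.75·3.6702 = 39.4543; share = 0.8768.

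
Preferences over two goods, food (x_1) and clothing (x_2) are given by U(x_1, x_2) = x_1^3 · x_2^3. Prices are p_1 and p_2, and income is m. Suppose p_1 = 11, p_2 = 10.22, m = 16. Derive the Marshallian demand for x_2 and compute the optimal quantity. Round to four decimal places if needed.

At p_1=11, p_2=10.22, m=16: x_2* = 0.5·16/10.22 = 0.7828.

x_2* = 0.7828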